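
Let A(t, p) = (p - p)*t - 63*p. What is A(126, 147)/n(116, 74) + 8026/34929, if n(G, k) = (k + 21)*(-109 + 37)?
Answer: 42041701/26546040 ≈ 1.5837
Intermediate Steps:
n(G, k) = -1512 - 72*k (n(G, k) = (21 + k)*(-72) = -1512 - 72*k)
A(t, p) = -63*p (A(t, p) = 0*t - 63*p = 0 - 63*p = -63*p)
A(126, 147)/n(116, 74) + 8026/34929 = (-63*147)/(-1512 - 72*74) + 8026/34929 = -9261/(-1512 - 5328) + 8026*(1/34929) = -9261/(-6840) + 8026/34929 = -9261*(-1/6840) + 8026/34929 = 1029/760 + 8026/34929 = 42041701/26546040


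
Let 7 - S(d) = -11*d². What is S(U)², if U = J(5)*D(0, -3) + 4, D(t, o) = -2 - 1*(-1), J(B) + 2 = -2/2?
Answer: 298116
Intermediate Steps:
J(B) = -3 (J(B) = -2 - 2/2 = -2 - 2*½ = -2 - 1 = -3)
D(t, o) = -1 (D(t, o) = -2 + 1 = -1)
U = 7 (U = -3*(-1) + 4 = 3 + 4 = 7)
S(d) = 7 + 11*d² (S(d) = 7 - (-11)*d² = 7 + 11*d²)
S(U)² = (7 + 11*7²)² = (7 + 11*49)² = (7 + 539)² = 546² = 298116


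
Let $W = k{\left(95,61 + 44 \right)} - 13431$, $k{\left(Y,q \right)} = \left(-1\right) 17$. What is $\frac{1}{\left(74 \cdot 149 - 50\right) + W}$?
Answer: $- \frac{1}{2472} \approx -0.00040453$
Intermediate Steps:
$k{\left(Y,q \right)} = -17$
$W = -13448$ ($W = -17 - 13431 = -13448$)
$\frac{1}{\left(74 \cdot 149 - 50\right) + W} = \frac{1}{\left(74 \cdot 149 - 50\right) - 13448} = \frac{1}{\left(11026 - 50\right) - 13448} = \frac{1}{10976 - 13448} = \frac{1}{-2472} = - \frac{1}{2472}$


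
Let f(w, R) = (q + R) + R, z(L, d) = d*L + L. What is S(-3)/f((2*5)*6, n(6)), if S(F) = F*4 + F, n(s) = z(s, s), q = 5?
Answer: -15/89 ≈ -0.16854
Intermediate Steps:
z(L, d) = L + L*d (z(L, d) = L*d + L = L + L*d)
n(s) = s*(1 + s)
S(F) = 5*F (S(F) = 4*F + F = 5*F)
f(w, R) = 5 + 2*R (f(w, R) = (5 + R) + R = 5 + 2*R)
S(-3)/f((2*5)*6, n(6)) = (5*(-3))/(5 + 2*(6*(1 + 6))) = -15/(5 + 2*(6*7)) = -15/(5 + 2*42) = -15/(5 + 84) = -15/89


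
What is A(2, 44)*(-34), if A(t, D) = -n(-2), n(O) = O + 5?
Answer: 102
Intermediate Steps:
n(O) = 5 + O
A(t, D) = -3 (A(t, D) = -(5 - 2) = -1*3 = -3)
A(2, 44)*(-34) = -3*(-34) = 102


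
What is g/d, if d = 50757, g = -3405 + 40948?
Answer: 37543/50757 ≈ 0.73966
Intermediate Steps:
g = 37543
g/d = 37543/50757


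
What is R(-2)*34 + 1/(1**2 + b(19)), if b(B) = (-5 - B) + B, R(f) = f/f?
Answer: 135/4 ≈ 33.750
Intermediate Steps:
R(f) = 1
b(B) = -5
R(-2)*34 + 1/(1**2 + b(19)) = 1*34 + 1/(1**2 - 5) = 34 + 1/(1 - 5) = 34 + 1/(-4) = 34 - 1/4 = 135/4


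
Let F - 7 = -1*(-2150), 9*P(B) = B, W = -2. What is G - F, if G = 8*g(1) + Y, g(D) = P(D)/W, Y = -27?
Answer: -19660/9 ≈ -2184.4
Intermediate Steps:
P(B) = B/9
g(D) = -D/18 (g(D) = (D/9)/(-2) = (D/9)*(-½) = -D/18)
G = -247/9 (G = 8*(-1/18*1) - 27 = 8*(-1/18) - 27 = -4/9 - 27 = -247/9 ≈ -27.444)
F = 2157 (F = 7 - 1*(-2150) = 7 + 2150 = 2157)
G - F = -247/9 - 1*2157 = -247/9 - 2157 = -19660/9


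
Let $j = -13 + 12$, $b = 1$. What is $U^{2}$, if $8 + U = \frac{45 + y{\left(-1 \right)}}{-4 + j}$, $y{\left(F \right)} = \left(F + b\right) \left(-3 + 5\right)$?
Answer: $289$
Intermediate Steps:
$y{\left(F \right)} = 2 + 2 F$ ($y{\left(F \right)} = \left(F + 1\right) \left(-3 + 5\right) = \left(1 + F\right) 2 = 2 + 2 F$)
$j = -1$
$U = -17$ ($U = -8 + \frac{45 + \left(2 + 2 \left(-1\right)\right)}{-4 - 1} = -8 + \frac{45 + \left(2 - 2\right)}{-5} = -8 + \left(45 + 0\right) \left(- \frac{1}{5}\right) = -8 + 45 \left(- \frac{1}{5}\right) = -8 - 9 = -17$)
$U^{2} = \left(-17\right)^{2} = 289$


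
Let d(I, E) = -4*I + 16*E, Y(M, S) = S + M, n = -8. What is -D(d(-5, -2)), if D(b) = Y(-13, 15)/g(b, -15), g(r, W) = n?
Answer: 1/4 ≈ 0.25000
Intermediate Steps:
Y(M, S) = M + S
g(r, W) = -8
D(b) = -1/4 (D(b) = (-13 + 15)/(-8) = 2*(-1/8) = -1/4)
-D(d(-5, -2)) = -1*(-1/4) = 1/4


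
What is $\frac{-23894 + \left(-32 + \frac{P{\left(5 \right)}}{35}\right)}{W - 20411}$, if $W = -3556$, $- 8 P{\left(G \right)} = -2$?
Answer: $\frac{3349639}{3355380} \approx 0.99829$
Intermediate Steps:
$P{\left(G \right)} = \frac{1}{4}$ ($P{\left(G \right)} = \left(- \frac{1}{8}\right) \left(-2\right) = \frac{1}{4}$)
$\frac{-23894 + \left(-32 + \frac{P{\left(5 \right)}}{35}\right)}{W - 20411} = \frac{-23894 - \left(32 - \frac{1}{35} \cdot \frac{1}{4}\right)}{-3556 - 20411} = \frac{-23894 + \left(-32 + \frac{1}{35} \cdot \frac{1}{4}\right)}{-23967} = \left(-23894 + \left(-32 + \frac{1}{140}\right)\right) \left(- \frac{1}{23967}\right) = \left(-23894 - \frac{4479}{140}\right) \left(- \frac{1}{23967}\right) = \left(- \frac{3349639}{140}\right) \left(- \frac{1}{23967}\right) = \frac{3349639}{3355380}$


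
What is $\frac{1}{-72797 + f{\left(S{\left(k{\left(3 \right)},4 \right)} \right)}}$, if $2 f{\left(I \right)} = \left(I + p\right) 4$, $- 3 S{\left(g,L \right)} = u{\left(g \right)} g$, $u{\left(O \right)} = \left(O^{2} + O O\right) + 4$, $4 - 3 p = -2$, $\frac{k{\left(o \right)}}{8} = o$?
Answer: $- \frac{1}{91289} \approx -1.0954 \cdot 10^{-5}$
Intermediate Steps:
$k{\left(o \right)} = 8 o$
$p = 2$ ($p = \frac{4}{3} - - \frac{2}{3} = \frac{4}{3} + \frac{2}{3} = 2$)
$u{\left(O \right)} = 4 + 2 O^{2}$ ($u{\left(O \right)} = \left(O^{2} + O^{2}\right) + 4 = 2 O^{2} + 4 = 4 + 2 O^{2}$)
$S{\left(g,L \right)} = - \frac{g \left(4 + 2 g^{2}\right)}{3}$ ($S{\left(g,L \right)} = - \frac{\left(4 + 2 g^{2}\right) g}{3} = - \frac{g \left(4 + 2 g^{2}\right)}{3}$)
$f{\left(I \right)} = 4 + 2 I$ ($f{\left(I \right)} = \frac{\left(I + 2\right) 4}{2} = \frac{\left(2 + I\right) 4}{2} = \frac{8 + 4 I}{2} = 4 + 2 I$)
$\frac{1}{-72797 + f{\left(S{\left(k{\left(3 \right)},4 \right)} \right)}} = \frac{1}{-72797 + \left(4 + 2 \left(- \frac{2 \cdot 8 \cdot 3 \left(2 + \left(8 \cdot 3\right)^{2}\right)}{3}\right)\right)} = \frac{1}{-72797 + \left(4 + 2 \left(\left(- \frac{2}{3}\right) 24 \left(2 + 24^{2}\right)\right)\right)} = \frac{1}{-72797 + \left(4 + 2 \left(\left(- \frac{2}{3}\right) 24 \left(2 + 576\right)\right)\right)} = \frac{1}{-72797 + \left(4 + 2 \left(\left(- \frac{2}{3}\right) 24 \cdot 578\right)\right)} = \frac{1}{-72797 + \left(4 + 2 \left(-9248\right)\right)} = \frac{1}{-72797 + \left(4 - 18496\right)} = \frac{1}{-72797 - 18492} = \frac{1}{-91289} = - \frac{1}{91289}$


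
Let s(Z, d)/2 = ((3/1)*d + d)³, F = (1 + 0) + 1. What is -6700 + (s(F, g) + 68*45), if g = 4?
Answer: 4552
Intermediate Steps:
F = 2 (F = 1 + 1 = 2)
s(Z, d) = 128*d³ (s(Z, d) = 2*((3/1)*d + d)³ = 2*((3*1)*d + d)³ = 2*(3*d + d)³ = 2*(4*d)³ = 2*(64*d³) = 128*d³)
-6700 + (s(F, g) + 68*45) = -6700 + (128*4³ + 68*45) = -6700 + (128*64 + 3060) = -6700 + (8192 + 3060) = -6700 + 11252 = 4552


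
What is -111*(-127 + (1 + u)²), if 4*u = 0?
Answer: 13986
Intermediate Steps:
u = 0 (u = (¼)*0 = 0)
-111*(-127 + (1 + u)²) = -111*(-127 + (1 + 0)²) = -111*(-127 + 1²) = -111*(-127 + 1) = -111*(-126) = 13986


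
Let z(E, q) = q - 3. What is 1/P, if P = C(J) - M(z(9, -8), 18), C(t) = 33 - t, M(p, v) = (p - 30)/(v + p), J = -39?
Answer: 7/545 ≈ 0.012844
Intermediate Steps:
z(E, q) = -3 + q
M(p, v) = (-30 + p)/(p + v)
P = 545/7 (P = (33 - 1*(-39)) - (-30 + (-3 - 8))/((-3 - 8) + 18) = (33 + 39) - (-30 - 11)/(-11 + 18) = 72 - (-41)/7 = 72 - 1*(-41/7) = 72 + 41/7 = 545/7 ≈ 77.857)
1/P = 1/(545/7) = 7/545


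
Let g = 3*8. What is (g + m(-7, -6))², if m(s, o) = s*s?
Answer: 5329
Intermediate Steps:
m(s, o) = s²
g = 24
(g + m(-7, -6))² = (24 + (-7)²)² = (24 + 49)² = 73² = 5329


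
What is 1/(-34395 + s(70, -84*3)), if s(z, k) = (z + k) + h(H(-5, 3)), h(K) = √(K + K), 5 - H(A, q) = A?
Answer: -34577/1195568909 - 2*√5/1195568909 ≈ -2.8925e-5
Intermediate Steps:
H(A, q) = 5 - A
h(K) = √2*√K (h(K) = √(2*K) = √2*√K)
s(z, k) = k + z + 2*√5 (s(z, k) = (z + k) + √2*√(5 - 1*(-5)) = (k + z) + √2*√(5 + 5) = (k + z) + √2*√10 = (k + z) + 2*√5 = k + z + 2*√5)
1/(-34395 + s(70, -84*3)) = 1/(-34395 + (-84*3 + 70 + 2*√5)) = 1/(-34395 + (-252 + 70 + 2*√5)) = 1/(-34395 + (-182 + 2*√5)) = 1/(-34577 + 2*√5)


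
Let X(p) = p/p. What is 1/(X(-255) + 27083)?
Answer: 1/27084 ≈ 3.6922e-5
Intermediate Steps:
X(p) = 1
1/(X(-255) + 27083) = 1/(1 + 27083) = 1/27084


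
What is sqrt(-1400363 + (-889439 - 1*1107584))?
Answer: I*sqrt(3397386) ≈ 1843.2*I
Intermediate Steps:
sqrt(-1400363 + (-889439 - 1*1107584)) = sqrt(-1400363 + (-889439 - 1107584)) = sqrt(-1400363 - 1997023) = sqrt(-3397386) = I*sqrt(3397386)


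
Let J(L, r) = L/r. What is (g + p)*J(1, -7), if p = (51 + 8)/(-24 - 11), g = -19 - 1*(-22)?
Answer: -46/245 ≈ -0.18776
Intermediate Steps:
g = 3 (g = -19 + 22 = 3)
p = -59/35 (p = 59/(-35) = 59*(-1/35) = -59/35 ≈ -1.6857)
(g + p)*J(1, -7) = (3 - 59/35)*(1/(-7)) = 46*(1*(-⅐))/35 = (46/35)*(-⅐) = -46/245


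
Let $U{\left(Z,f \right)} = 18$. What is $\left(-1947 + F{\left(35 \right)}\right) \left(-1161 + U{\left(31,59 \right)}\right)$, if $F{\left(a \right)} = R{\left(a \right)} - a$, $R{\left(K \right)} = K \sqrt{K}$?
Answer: $2265426 - 40005 \sqrt{35} \approx 2.0288 \cdot 10^{6}$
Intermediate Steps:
$R{\left(K \right)} = K^{\frac{3}{2}}$
$F{\left(a \right)} = a^{\frac{3}{2}} - a$
$\left(-1947 + F{\left(35 \right)}\right) \left(-1161 + U{\left(31,59 \right)}\right) = \left(-1947 + \left(35^{\frac{3}{2}} - 35\right)\right) \left(-1161 + 18\right) = \left(-1947 - \left(35 - 35 \sqrt{35}\right)\right) \left(-1143\right) = \left(-1982 + 35 \sqrt{35}\right) \left(-1143\right) = 2265426 - 40005 \sqrt{35}$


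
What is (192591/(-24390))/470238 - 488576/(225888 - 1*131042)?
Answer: -103769400426339/20144420662180 ≈ -5.1513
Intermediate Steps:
(192591/(-24390))/470238 - 488576/(225888 - 1*131042) = (192591*(-1/24390))*(1/470238) - 488576/(225888 - 131042) = -21399/2710*1/470238 - 488576/94846 = -7133/424781660 - 488576*1/94846 = -7133/424781660 - 244288/47423 = -103769400426339/20144420662180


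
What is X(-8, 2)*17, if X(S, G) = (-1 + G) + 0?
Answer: 17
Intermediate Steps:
X(S, G) = -1 + G
X(-8, 2)*17 = (-1 + 2)*17 = 1*17 = 17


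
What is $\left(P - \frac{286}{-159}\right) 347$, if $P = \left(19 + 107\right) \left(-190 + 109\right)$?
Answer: $- \frac{562996396}{159} \approx -3.5409 \cdot 10^{6}$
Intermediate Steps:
$P = -10206$ ($P = 126 \left(-81\right) = -10206$)
$\left(P - \frac{286}{-159}\right) 347 = \left(-10206 - \frac{286}{-159}\right) 347 = \left(-10206 - - \frac{286}{159}\right) 347 = \left(-10206 + \frac{286}{159}\right) 347 = \left(- \frac{1622468}{159}\right) 347 = - \frac{562996396}{159}$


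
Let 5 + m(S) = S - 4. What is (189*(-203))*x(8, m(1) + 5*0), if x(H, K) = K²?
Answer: -2455488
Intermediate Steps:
m(S) = -9 + S (m(S) = -5 + (S - 4) = -5 + (-4 + S) = -9 + S)
(189*(-203))*x(8, m(1) + 5*0) = (189*(-203))*((-9 + 1) + 5*0)² = -38367*(-8 + 0)² = -38367*(-8)² = -38367*64 = -2455488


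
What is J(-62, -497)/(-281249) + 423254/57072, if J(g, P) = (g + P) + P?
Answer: 59550016139/8025721464 ≈ 7.4199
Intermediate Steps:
J(g, P) = g + 2*P (J(g, P) = (P + g) + P = g + 2*P)
J(-62, -497)/(-281249) + 423254/57072 = (-62 + 2*(-497))/(-281249) + 423254/57072 = (-62 - 994)*(-1/281249) + 423254*(1/57072) = -1056*(-1/281249) + 211627/28536 = 1056/281249 + 211627/28536 = 59550016139/8025721464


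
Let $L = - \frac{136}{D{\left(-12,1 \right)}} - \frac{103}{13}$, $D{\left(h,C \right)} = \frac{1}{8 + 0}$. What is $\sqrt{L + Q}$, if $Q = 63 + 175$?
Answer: $\frac{i \sqrt{144989}}{13} \approx 29.29 i$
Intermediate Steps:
$D{\left(h,C \right)} = \frac{1}{8}$
$L = - \frac{14247}{13}$ ($L = - 136 \frac{1}{\frac{1}{8}} - \frac{103}{13} = \left(-136\right) 8 - \frac{103}{13} = -1088 - \frac{103}{13} = - \frac{14247}{13} \approx -1095.9$)
$Q = 238$
$\sqrt{L + Q} = \sqrt{- \frac{14247}{13} + 238} = \sqrt{- \frac{11153}{13}} = \frac{i \sqrt{144989}}{13}$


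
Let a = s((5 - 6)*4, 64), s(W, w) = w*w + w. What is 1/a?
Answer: 1/4160 ≈ 0.00024038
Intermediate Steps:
s(W, w) = w + w² (s(W, w) = w² + w = w + w²)
a = 4160 (a = 64*(1 + 64) = 64*65 = 4160)
1/a = 1/4160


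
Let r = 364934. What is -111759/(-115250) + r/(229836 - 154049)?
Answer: 50528522833/8734451750 ≈ 5.7850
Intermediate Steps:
-111759/(-115250) + r/(229836 - 154049) = -111759/(-115250) + 364934/(229836 - 154049) = -111759*(-1/115250) + 364934/75787 = 111759/115250 + 364934*(1/75787) = 111759/115250 + 364934/75787 = 50528522833/8734451750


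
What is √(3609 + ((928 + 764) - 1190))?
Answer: √4111 ≈ 64.117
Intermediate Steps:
√(3609 + ((928 + 764) - 1190)) = √(3609 + (1692 - 1190)) = √(3609 + 502) = √4111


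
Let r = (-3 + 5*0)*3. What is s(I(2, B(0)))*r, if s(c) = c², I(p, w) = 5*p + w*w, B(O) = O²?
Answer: -900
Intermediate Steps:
I(p, w) = w² + 5*p (I(p, w) = 5*p + w² = w² + 5*p)
r = -9 (r = (-3 + 0)*3 = -3*3 = -9)
s(I(2, B(0)))*r = ((0²)² + 5*2)²*(-9) = (0² + 10)²*(-9) = (0 + 10)²*(-9) = 10²*(-9) = 100*(-9) = -900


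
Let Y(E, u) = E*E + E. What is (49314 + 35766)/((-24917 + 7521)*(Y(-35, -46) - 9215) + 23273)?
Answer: 85080/139626173 ≈ 0.00060934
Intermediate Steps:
Y(E, u) = E + E² (Y(E, u) = E² + E = E + E²)
(49314 + 35766)/((-24917 + 7521)*(Y(-35, -46) - 9215) + 23273) = (49314 + 35766)/((-24917 + 7521)*(-35*(1 - 35) - 9215) + 23273) = 85080/(-17396*(-35*(-34) - 9215) + 23273) = 85080/(-17396*(1190 - 9215) + 23273) = 85080/(-17396*(-8025) + 23273) = 85080/(139602900 + 23273) = 85080/139626173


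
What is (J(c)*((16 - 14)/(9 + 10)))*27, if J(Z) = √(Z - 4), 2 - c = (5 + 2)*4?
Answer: 54*I*√30/19 ≈ 15.567*I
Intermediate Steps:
c = -26 (c = 2 - (5 + 2)*4 = 2 - 7*4 = 2 - 1*28 = 2 - 28 = -26)
J(Z) = √(-4 + Z)
(J(c)*((16 - 14)/(9 + 10)))*27 = (√(-4 - 26)*((16 - 14)/(9 + 10)))*27 = (√(-30)*(2/19))*27 = ((I*√30)*(2*(1/19)))*27 = ((I*√30)*(2/19))*27 = (2*I*√30/19)*27 = 54*I*√30/19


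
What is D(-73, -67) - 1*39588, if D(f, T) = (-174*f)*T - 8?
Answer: -890630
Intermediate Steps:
D(f, T) = -8 - 174*T*f (D(f, T) = -174*T*f - 8 = -8 - 174*T*f)
D(-73, -67) - 1*39588 = (-8 - 174*(-67)*(-73)) - 1*39588 = (-8 - 851034) - 39588 = -851042 - 39588 = -890630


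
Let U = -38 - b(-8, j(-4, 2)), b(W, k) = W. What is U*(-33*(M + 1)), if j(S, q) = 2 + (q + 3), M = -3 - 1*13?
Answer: -14850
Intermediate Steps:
M = -16 (M = -3 - 13 = -16)
j(S, q) = 5 + q (j(S, q) = 2 + (3 + q) = 5 + q)
U = -30 (U = -38 - 1*(-8) = -38 + 8 = -30)
U*(-33*(M + 1)) = -(-990)*(-16 + 1) = -(-990)*(-15) = -30*495 = -14850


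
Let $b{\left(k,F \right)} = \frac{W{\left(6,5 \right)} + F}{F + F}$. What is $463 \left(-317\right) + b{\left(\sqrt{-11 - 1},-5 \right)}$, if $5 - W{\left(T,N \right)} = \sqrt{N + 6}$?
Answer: $-146771 + \frac{\sqrt{11}}{10} \approx -1.4677 \cdot 10^{5}$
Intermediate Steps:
$W{\left(T,N \right)} = 5 - \sqrt{6 + N}$ ($W{\left(T,N \right)} = 5 - \sqrt{N + 6} = 5 - \sqrt{6 + N}$)
$b{\left(k,F \right)} = \frac{5 + F - \sqrt{11}}{2 F}$ ($b{\left(k,F \right)} = \frac{\left(5 - \sqrt{6 + 5}\right) + F}{F + F} = \frac{\left(5 - \sqrt{11}\right) + F}{2 F} = \left(5 + F - \sqrt{11}\right) \frac{1}{2 F} = \frac{5 + F - \sqrt{11}}{2 F}$)
$463 \left(-317\right) + b{\left(\sqrt{-11 - 1},-5 \right)} = 463 \left(-317\right) + \frac{5 - 5 - \sqrt{11}}{2 \left(-5\right)} = -146771 + \frac{1}{2} \left(- \frac{1}{5}\right) \left(- \sqrt{11}\right) = -146771 + \frac{\sqrt{11}}{10}$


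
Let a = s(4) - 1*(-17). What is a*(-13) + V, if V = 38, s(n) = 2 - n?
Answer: -157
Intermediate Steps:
a = 15 (a = (2 - 1*4) - 1*(-17) = (2 - 4) + 17 = -2 + 17 = 15)
a*(-13) + V = 15*(-13) + 38 = -195 + 38 = -157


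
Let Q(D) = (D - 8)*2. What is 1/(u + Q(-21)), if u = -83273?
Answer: -1/83331 ≈ -1.2000e-5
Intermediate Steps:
Q(D) = -16 + 2*D (Q(D) = (-8 + D)*2 = -16 + 2*D)
1/(u + Q(-21)) = 1/(-83273 + (-16 + 2*(-21))) = 1/(-83273 + (-16 - 42)) = 1/(-83273 - 58) = 1/(-83331) = -1/83331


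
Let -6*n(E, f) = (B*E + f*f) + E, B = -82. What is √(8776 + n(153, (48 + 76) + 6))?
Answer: √288894/6 ≈ 89.581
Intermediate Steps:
n(E, f) = -f²/6 + 27*E/2 (n(E, f) = -((-82*E + f*f) + E)/6 = -((-82*E + f²) + E)/6 = -((f² - 82*E) + E)/6 = -(f² - 81*E)/6 = -f²/6 + 27*E/2)
√(8776 + n(153, (48 + 76) + 6)) = √(8776 + (-((48 + 76) + 6)²/6 + (27/2)*153)) = √(8776 + (-(124 + 6)²/6 + 4131/2)) = √(8776 + (-⅙*130² + 4131/2)) = √(8776 + (-⅙*16900 + 4131/2)) = √(8776 + (-8450/3 + 4131/2)) = √(8776 - 4507/6) = √(48149/6) = √288894/6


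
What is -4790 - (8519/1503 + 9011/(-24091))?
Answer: -173631710366/36208773 ≈ -4795.3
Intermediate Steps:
-4790 - (8519/1503 + 9011/(-24091)) = -4790 - (8519*(1/1503) + 9011*(-1/24091)) = -4790 - (8519/1503 - 9011/24091) = -4790 - 1*191687696/36208773 = -4790 - 191687696/36208773 = -173631710366/36208773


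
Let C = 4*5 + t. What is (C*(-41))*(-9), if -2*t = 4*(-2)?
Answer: 8856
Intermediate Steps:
t = 4 (t = -2*(-2) = -1/2*(-8) = 4)
C = 24 (C = 4*5 + 4 = 20 + 4 = 24)
(C*(-41))*(-9) = (24*(-41))*(-9) = -984*(-9) = 8856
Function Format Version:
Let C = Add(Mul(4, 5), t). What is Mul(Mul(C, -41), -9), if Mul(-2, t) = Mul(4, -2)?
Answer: 8856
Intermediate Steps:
t = 4 (t = Mul(Rational(-1, 2), Mul(4, -2)) = Mul(Rational(-1, 2), -8) = 4)
C = 24 (C = Add(Mul(4, 5), 4) = Add(20, 4) = 24)
Mul(Mul(C, -41), -9) = Mul(Mul(24, -41), -9) = Mul(-984, -9) = 8856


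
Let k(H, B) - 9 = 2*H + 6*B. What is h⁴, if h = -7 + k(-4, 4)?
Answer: 104976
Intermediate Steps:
k(H, B) = 9 + 2*H + 6*B (k(H, B) = 9 + (2*H + 6*B) = 9 + 2*H + 6*B)
h = 18 (h = -7 + (9 + 2*(-4) + 6*4) = -7 + (9 - 8 + 24) = -7 + 25 = 18)
h⁴ = 18⁴ = 104976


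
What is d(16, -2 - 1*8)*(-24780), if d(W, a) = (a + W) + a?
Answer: 99120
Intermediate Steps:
d(W, a) = W + 2*a (d(W, a) = (W + a) + a = W + 2*a)
d(16, -2 - 1*8)*(-24780) = (16 + 2*(-2 - 1*8))*(-24780) = (16 + 2*(-2 - 8))*(-24780) = (16 + 2*(-10))*(-24780) = (16 - 20)*(-24780) = -4*(-24780) = 99120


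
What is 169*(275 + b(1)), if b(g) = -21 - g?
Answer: 42757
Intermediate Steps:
169*(275 + b(1)) = 169*(275 + (-21 - 1*1)) = 169*(275 + (-21 - 1)) = 169*(275 - 22) = 169*253 = 42757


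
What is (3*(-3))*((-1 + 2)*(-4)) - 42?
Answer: -6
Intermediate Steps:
(3*(-3))*((-1 + 2)*(-4)) - 42 = -9*(-4) - 42 = 36 - 42 = -6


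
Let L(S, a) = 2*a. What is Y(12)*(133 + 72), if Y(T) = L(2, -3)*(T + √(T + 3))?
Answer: -14760 - 1230*√15 ≈ -19524.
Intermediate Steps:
Y(T) = -6*T - 6*√(3 + T) (Y(T) = (2*(-3))*(T + √(T + 3)) = -6*(T + √(3 + T)) = -6*T - 6*√(3 + T))
Y(12)*(133 + 72) = (-6*12 - 6*√(3 + 12))*(133 + 72) = (-72 - 6*√15)*205 = -14760 - 1230*√15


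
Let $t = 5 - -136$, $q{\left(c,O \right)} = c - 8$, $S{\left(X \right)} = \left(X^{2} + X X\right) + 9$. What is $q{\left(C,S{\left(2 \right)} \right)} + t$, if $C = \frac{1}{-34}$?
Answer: $\frac{4521}{34} \approx 132.97$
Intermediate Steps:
$S{\left(X \right)} = 9 + 2 X^{2}$ ($S{\left(X \right)} = \left(X^{2} + X^{2}\right) + 9 = 2 X^{2} + 9 = 9 + 2 X^{2}$)
$C = - \frac{1}{34} \approx -0.029412$
$q{\left(c,O \right)} = -8 + c$
$t = 141$ ($t = 5 + 136 = 141$)
$q{\left(C,S{\left(2 \right)} \right)} + t = \left(-8 - \frac{1}{34}\right) + 141 = - \frac{273}{34} + 141 = \frac{4521}{34}$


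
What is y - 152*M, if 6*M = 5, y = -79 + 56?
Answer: -449/3 ≈ -149.67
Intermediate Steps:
y = -23
M = ⅚ (M = (⅙)*5 = ⅚ ≈ 0.83333)
y - 152*M = -23 - 152*⅚ = -23 - 380/3 = -449/3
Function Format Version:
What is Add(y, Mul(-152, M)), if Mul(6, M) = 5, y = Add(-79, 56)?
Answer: Rational(-449, 3) ≈ -149.67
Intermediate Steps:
y = -23
M = Rational(5, 6) (M = Mul(Rational(1, 6), 5) = Rational(5, 6) ≈ 0.83333)
Add(y, Mul(-152, M)) = Add(-23, Mul(-152, Rational(5, 6))) = Add(-23, Rational(-380, 3)) = Rational(-449, 3)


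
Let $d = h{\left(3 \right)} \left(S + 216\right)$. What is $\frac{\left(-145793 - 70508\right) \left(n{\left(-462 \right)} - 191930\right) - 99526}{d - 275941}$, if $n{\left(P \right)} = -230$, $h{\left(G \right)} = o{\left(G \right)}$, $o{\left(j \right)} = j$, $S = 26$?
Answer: $- \frac{41564300634}{275215} \approx -1.5102 \cdot 10^{5}$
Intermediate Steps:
$h{\left(G \right)} = G$
$d = 726$ ($d = 3 \left(26 + 216\right) = 3 \cdot 242 = 726$)
$\frac{\left(-145793 - 70508\right) \left(n{\left(-462 \right)} - 191930\right) - 99526}{d - 275941} = \frac{\left(-145793 - 70508\right) \left(-230 - 191930\right) - 99526}{726 - 275941} = \frac{\left(-216301\right) \left(-192160\right) - 99526}{-275215} = \left(41564400160 - 99526\right) \left(- \frac{1}{275215}\right) = 41564300634 \left(- \frac{1}{275215}\right) = - \frac{41564300634}{275215}$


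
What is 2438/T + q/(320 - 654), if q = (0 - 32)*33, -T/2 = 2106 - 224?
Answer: 790123/314294 ≈ 2.5140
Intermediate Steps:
T = -3764 (T = -2*(2106 - 224) = -2*1882 = -3764)
q = -1056 (q = -32*33 = -1056)
2438/T + q/(320 - 654) = 2438/(-3764) - 1056/(320 - 654) = 2438*(-1/3764) - 1056/(-334) = -1219/1882 - 1056*(-1/334) = -1219/1882 + 528/167 = 790123/314294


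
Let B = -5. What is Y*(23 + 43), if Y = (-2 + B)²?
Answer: 3234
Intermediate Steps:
Y = 49 (Y = (-2 - 5)² = (-7)² = 49)
Y*(23 + 43) = 49*(23 + 43) = 49*66 = 3234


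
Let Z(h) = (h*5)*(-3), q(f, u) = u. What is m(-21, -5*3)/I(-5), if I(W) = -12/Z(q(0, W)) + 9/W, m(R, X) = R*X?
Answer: -1125/7 ≈ -160.71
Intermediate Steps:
Z(h) = -15*h (Z(h) = (5*h)*(-3) = -15*h)
I(W) = 49/(5*W) (I(W) = -12*(-1/(15*W)) + 9/W = -(-4)/(5*W) + 9/W = 4/(5*W) + 9/W = 49/(5*W))
m(-21, -5*3)/I(-5) = (-(-105)*3)/(((49/5)/(-5))) = (-21*(-15))/(((49/5)*(-⅕))) = 315/(-49/25) = 315*(-25/49) = -1125/7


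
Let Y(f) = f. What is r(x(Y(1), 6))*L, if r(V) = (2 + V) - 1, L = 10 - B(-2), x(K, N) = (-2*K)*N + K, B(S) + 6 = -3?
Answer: -190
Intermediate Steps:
B(S) = -9 (B(S) = -6 - 3 = -9)
x(K, N) = K - 2*K*N (x(K, N) = -2*K*N + K = K - 2*K*N)
L = 19 (L = 10 - 1*(-9) = 10 + 9 = 19)
r(V) = 1 + V
r(x(Y(1), 6))*L = (1 + 1*(1 - 2*6))*19 = (1 + 1*(1 - 12))*19 = (1 + 1*(-11))*19 = (1 - 11)*19 = -10*19 = -190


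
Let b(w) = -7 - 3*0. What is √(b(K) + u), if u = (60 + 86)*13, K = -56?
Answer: √1891 ≈ 43.486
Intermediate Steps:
b(w) = -7 (b(w) = -7 + 0 = -7)
u = 1898 (u = 146*13 = 1898)
√(b(K) + u) = √(-7 + 1898) = √1891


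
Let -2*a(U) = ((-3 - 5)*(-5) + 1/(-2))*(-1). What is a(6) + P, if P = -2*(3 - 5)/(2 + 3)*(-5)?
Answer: 63/4 ≈ 15.750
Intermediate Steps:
P = -4 (P = -(-4)/5*(-5) = -2*(-⅖)*(-5) = (⅘)*(-5) = -4)
a(U) = 79/4 (a(U) = -((-3 - 5)*(-5) + 1/(-2))*(-1)/2 = -(-8*(-5) - ½)*(-1)/2 = -(40 - ½)*(-1)/2 = -79*(-1)/4 = -½*(-79/2) = 79/4)
a(6) + P = 79/4 - 4 = 63/4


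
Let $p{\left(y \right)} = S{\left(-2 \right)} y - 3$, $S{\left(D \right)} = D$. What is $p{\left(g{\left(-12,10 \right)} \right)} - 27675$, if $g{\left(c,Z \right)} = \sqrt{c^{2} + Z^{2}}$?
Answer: $-27678 - 4 \sqrt{61} \approx -27709.0$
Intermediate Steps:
$g{\left(c,Z \right)} = \sqrt{Z^{2} + c^{2}}$
$p{\left(y \right)} = -3 - 2 y$ ($p{\left(y \right)} = - 2 y - 3 = -3 - 2 y$)
$p{\left(g{\left(-12,10 \right)} \right)} - 27675 = \left(-3 - 2 \sqrt{10^{2} + \left(-12\right)^{2}}\right) - 27675 = \left(-3 - 2 \sqrt{100 + 144}\right) - 27675 = \left(-3 - 2 \sqrt{244}\right) - 27675 = \left(-3 - 2 \cdot 2 \sqrt{61}\right) - 27675 = \left(-3 - 4 \sqrt{61}\right) - 27675 = -27678 - 4 \sqrt{61}$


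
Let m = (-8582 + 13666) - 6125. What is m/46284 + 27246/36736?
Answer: 7278641/10120768 ≈ 0.71918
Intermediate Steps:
m = -1041 (m = 5084 - 6125 = -1041)
m/46284 + 27246/36736 = -1041/46284 + 27246/36736 = -1041*1/46284 + 27246*(1/36736) = -347/15428 + 13623/18368 = 7278641/10120768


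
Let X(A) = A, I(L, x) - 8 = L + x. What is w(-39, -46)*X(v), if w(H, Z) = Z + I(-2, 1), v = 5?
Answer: -195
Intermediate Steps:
I(L, x) = 8 + L + x (I(L, x) = 8 + (L + x) = 8 + L + x)
w(H, Z) = 7 + Z (w(H, Z) = Z + (8 - 2 + 1) = Z + 7 = 7 + Z)
w(-39, -46)*X(v) = (7 - 46)*5 = -39*5 = -195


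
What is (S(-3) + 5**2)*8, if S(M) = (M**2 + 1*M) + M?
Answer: 224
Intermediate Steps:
S(M) = M**2 + 2*M (S(M) = (M**2 + M) + M = (M + M**2) + M = M**2 + 2*M)
(S(-3) + 5**2)*8 = (-3*(2 - 3) + 5**2)*8 = (-3*(-1) + 25)*8 = (3 + 25)*8 = 28*8 = 224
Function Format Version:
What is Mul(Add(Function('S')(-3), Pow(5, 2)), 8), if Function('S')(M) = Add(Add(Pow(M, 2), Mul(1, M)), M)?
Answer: 224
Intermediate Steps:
Function('S')(M) = Add(Pow(M, 2), Mul(2, M)) (Function('S')(M) = Add(Add(Pow(M, 2), M), M) = Add(Add(M, Pow(M, 2)), M) = Add(Pow(M, 2), Mul(2, M)))
Mul(Add(Function('S')(-3), Pow(5, 2)), 8) = Mul(Add(Mul(-3, Add(2, -3)), Pow(5, 2)), 8) = Mul(Add(Mul(-3, -1), 25), 8) = Mul(Add(3, 25), 8) = Mul(28, 8) = 224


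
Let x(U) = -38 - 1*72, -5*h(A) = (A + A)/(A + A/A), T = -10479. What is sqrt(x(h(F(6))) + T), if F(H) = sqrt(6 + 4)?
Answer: I*sqrt(10589) ≈ 102.9*I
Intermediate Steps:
F(H) = sqrt(10)
h(A) = -2*A/(5*(1 + A)) (h(A) = -(A + A)/(5*(A + A/A)) = -2*A/(5*(A + 1)) = -2*A/(5*(1 + A)))
x(U) = -110 (x(U) = -38 - 72 = -110)
sqrt(x(h(F(6))) + T) = sqrt(-110 - 10479) = sqrt(-10589) = I*sqrt(10589)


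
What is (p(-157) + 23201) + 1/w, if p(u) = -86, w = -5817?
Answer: 134459954/5817 ≈ 23115.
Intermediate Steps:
(p(-157) + 23201) + 1/w = (-86 + 23201) + 1/(-5817) = 23115 - 1/5817 = 134459954/5817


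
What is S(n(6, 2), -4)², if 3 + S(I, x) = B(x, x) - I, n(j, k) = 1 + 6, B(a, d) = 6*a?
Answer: 1156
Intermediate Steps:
n(j, k) = 7
S(I, x) = -3 - I + 6*x (S(I, x) = -3 + (6*x - I) = -3 + (-I + 6*x) = -3 - I + 6*x)
S(n(6, 2), -4)² = (-3 - 1*7 + 6*(-4))² = (-3 - 7 - 24)² = (-34)² = 1156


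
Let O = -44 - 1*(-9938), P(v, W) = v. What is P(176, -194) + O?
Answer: 10070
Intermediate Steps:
O = 9894 (O = -44 + 9938 = 9894)
P(176, -194) + O = 176 + 9894 = 10070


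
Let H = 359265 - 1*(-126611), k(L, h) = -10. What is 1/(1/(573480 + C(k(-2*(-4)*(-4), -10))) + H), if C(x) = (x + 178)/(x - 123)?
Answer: 10896096/5294151540115 ≈ 2.0581e-6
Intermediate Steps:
C(x) = (178 + x)/(-123 + x)
H = 485876 (H = 359265 + 126611 = 485876)
1/(1/(573480 + C(k(-2*(-4)*(-4), -10))) + H) = 1/(1/(573480 + (178 - 10)/(-123 - 10)) + 485876) = 1/(1/(573480 + 168/(-133)) + 485876) = 1/(1/(573480 - 1/133*168) + 485876) = 1/(1/(573480 - 24/19) + 485876) = 1/(1/(10896096/19) + 485876) = 1/(19/10896096 + 485876) = 1/(5294151540115/10896096) = 10896096/5294151540115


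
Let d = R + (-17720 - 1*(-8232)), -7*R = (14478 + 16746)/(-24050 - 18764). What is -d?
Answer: 1421751700/149849 ≈ 9487.9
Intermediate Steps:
R = 15612/149849 (R = -(14478 + 16746)/(7*(-24050 - 18764)) = -31224/(7*(-42814)) = -31224*(-1)/(7*42814) = -1/7*(-15612/21407) = 15612/149849 ≈ 0.10418)
d = -1421751700/149849 (d = 15612/149849 + (-17720 - 1*(-8232)) = 15612/149849 + (-17720 + 8232) = 15612/149849 - 9488 = -1421751700/149849 ≈ -9487.9)
-d = -1*(-1421751700/149849) = 1421751700/149849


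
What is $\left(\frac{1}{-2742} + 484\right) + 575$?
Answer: $\frac{2903777}{2742} \approx 1059.0$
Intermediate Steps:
$\left(\frac{1}{-2742} + 484\right) + 575 = \left(- \frac{1}{2742} + 484\right) + 575 = \frac{1327127}{2742} + 575 = \frac{2903777}{2742}$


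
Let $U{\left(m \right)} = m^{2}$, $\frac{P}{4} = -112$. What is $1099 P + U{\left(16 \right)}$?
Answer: $-492096$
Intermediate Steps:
$P = -448$ ($P = 4 \left(-112\right) = -448$)
$1099 P + U{\left(16 \right)} = 1099 \left(-448\right) + 16^{2} = -492352 + 256 = -492096$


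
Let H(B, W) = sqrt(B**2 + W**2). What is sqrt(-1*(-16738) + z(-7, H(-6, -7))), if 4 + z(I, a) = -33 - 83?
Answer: sqrt(16618) ≈ 128.91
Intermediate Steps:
z(I, a) = -120 (z(I, a) = -4 + (-33 - 83) = -4 - 116 = -120)
sqrt(-1*(-16738) + z(-7, H(-6, -7))) = sqrt(-1*(-16738) - 120) = sqrt(16738 - 120) = sqrt(16618)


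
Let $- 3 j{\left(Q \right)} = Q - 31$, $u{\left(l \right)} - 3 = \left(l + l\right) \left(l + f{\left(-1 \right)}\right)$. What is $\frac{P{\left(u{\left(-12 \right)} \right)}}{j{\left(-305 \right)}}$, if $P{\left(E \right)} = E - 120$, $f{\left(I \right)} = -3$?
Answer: $\frac{243}{112} \approx 2.1696$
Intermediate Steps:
$u{\left(l \right)} = 3 + 2 l \left(-3 + l\right)$ ($u{\left(l \right)} = 3 + \left(l + l\right) \left(l - 3\right) = 3 + 2 l \left(-3 + l\right)$)
$j{\left(Q \right)} = \frac{31}{3} - \frac{Q}{3}$ ($j{\left(Q \right)} = - \frac{Q - 31}{3} = - \frac{-31 + Q}{3} = \frac{31}{3} - \frac{Q}{3}$)
$P{\left(E \right)} = -120 + E$
$\frac{P{\left(u{\left(-12 \right)} \right)}}{j{\left(-305 \right)}} = \frac{-120 + \left(3 - -72 + 2 \left(-12\right)^{2}\right)}{\frac{31}{3} - - \frac{305}{3}} = \frac{-120 + \left(3 + 72 + 2 \cdot 144\right)}{\frac{31}{3} + \frac{305}{3}} = \frac{-120 + \left(3 + 72 + 288\right)}{112} = \left(-120 + 363\right) \frac{1}{112} = 243 \cdot \frac{1}{112} = \frac{243}{112}$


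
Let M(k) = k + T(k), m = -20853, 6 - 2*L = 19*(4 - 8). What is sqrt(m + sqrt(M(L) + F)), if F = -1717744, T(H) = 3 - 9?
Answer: sqrt(-20853 + I*sqrt(1717709)) ≈ 4.5357 + 144.48*I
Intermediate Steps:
T(H) = -6
L = 41 (L = 3 - 19*(4 - 8)/2 = 3 - 19*(-4)/2 = 3 - 1/2*(-76) = 3 + 38 = 41)
M(k) = -6 + k (M(k) = k - 6 = -6 + k)
sqrt(m + sqrt(M(L) + F)) = sqrt(-20853 + sqrt((-6 + 41) - 1717744)) = sqrt(-20853 + sqrt(35 - 1717744)) = sqrt(-20853 + sqrt(-1717709)) = sqrt(-20853 + I*sqrt(1717709))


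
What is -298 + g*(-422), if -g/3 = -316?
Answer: -400354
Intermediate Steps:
g = 948 (g = -3*(-316) = 948)
-298 + g*(-422) = -298 + 948*(-422) = -298 - 400056 = -400354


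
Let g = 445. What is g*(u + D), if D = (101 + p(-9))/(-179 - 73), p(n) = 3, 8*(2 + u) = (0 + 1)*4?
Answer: -107245/126 ≈ -851.15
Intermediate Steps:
u = -3/2 (u = -2 + ((0 + 1)*4)/8 = -2 + (1*4)/8 = -2 + (1/8)*4 = -2 + 1/2 = -3/2 ≈ -1.5000)
D = -26/63 (D = (101 + 3)/(-179 - 73) = 104/(-252) = 104*(-1/252) = -26/63 ≈ -0.41270)
g*(u + D) = 445*(-3/2 - 26/63) = 445*(-241/126) = -107245/126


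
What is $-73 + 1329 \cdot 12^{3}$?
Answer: $2296439$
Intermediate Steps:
$-73 + 1329 \cdot 12^{3} = -73 + 1329 \cdot 1728 = -73 + 2296512 = 2296439$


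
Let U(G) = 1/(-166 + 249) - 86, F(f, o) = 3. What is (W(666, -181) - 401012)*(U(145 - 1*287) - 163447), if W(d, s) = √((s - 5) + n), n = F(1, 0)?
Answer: 5443031316856/83 - 13573238*I*√183/83 ≈ 6.5579e+10 - 2.2122e+6*I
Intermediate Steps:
n = 3
U(G) = -7137/83 (U(G) = 1/83 - 86 = -7137/83)
W(d, s) = √(-2 + s) (W(d, s) = √((s - 5) + 3) = √((-5 + s) + 3) = √(-2 + s))
(W(666, -181) - 401012)*(U(145 - 1*287) - 163447) = (√(-2 - 181) - 401012)*(-7137/83 - 163447) = (√(-183) - 401012)*(-13573238/83) = (I*√183 - 401012)*(-13573238/83) = (-401012 + I*√183)*(-13573238/83) = 5443031316856/83 - 13573238*I*√183/83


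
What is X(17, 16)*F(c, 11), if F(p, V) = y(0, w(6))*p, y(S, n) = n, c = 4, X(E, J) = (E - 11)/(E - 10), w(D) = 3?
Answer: 72/7 ≈ 10.286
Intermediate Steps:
X(E, J) = (-11 + E)/(-10 + E)
F(p, V) = 3*p
X(17, 16)*F(c, 11) = ((-11 + 17)/(-10 + 17))*(3*4) = (6/7)*12 = 72/7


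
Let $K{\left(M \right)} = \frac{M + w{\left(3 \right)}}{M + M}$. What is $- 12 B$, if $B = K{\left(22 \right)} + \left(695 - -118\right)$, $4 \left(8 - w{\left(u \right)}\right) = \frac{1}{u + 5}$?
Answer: $- \frac{3436989}{352} \approx -9764.2$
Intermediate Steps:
$w{\left(u \right)} = 8 - \frac{1}{4 \left(5 + u\right)}$ ($w{\left(u \right)} = 8 - \frac{1}{4 \left(u + 5\right)} = 8 - \frac{1}{4 \left(5 + u\right)}$)
$K{\left(M \right)} = \frac{\frac{255}{32} + M}{2 M}$ ($K{\left(M \right)} = \frac{M + \frac{159 + 32 \cdot 3}{4 \left(5 + 3\right)}}{M + M} = \frac{M + \frac{159 + 96}{4 \cdot 8}}{2 M} = \left(M + \frac{1}{4} \cdot \frac{1}{8} \cdot 255\right) \frac{1}{2 M} = \left(M + \frac{255}{32}\right) \frac{1}{2 M} = \left(\frac{255}{32} + M\right) \frac{1}{2 M} = \frac{\frac{255}{32} + M}{2 M}$)
$B = \frac{1145663}{1408}$ ($B = \frac{255 + 32 \cdot 22}{64 \cdot 22} + \left(695 - -118\right) = \frac{1}{64} \cdot \frac{1}{22} \left(255 + 704\right) + \left(695 + 118\right) = \frac{1}{64} \cdot \frac{1}{22} \cdot 959 + 813 = \frac{959}{1408} + 813 = \frac{1145663}{1408} \approx 813.68$)
$- 12 B = \left(-12\right) \frac{1145663}{1408} = - \frac{3436989}{352}$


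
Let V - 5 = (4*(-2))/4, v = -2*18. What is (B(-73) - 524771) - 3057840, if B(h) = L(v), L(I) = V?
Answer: -3582608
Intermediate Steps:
v = -36
V = 3 (V = 5 + (4*(-2))/4 = 5 - 8*1/4 = 5 - 2 = 3)
L(I) = 3
B(h) = 3
(B(-73) - 524771) - 3057840 = (3 - 524771) - 3057840 = -524768 - 3057840 = -3582608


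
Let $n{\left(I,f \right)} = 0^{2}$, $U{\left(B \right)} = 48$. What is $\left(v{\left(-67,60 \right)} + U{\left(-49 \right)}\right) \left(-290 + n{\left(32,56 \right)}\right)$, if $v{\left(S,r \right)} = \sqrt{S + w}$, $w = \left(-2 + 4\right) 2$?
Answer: $-13920 - 870 i \sqrt{7} \approx -13920.0 - 2301.8 i$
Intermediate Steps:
$w = 4$ ($w = 2 \cdot 2 = 4$)
$n{\left(I,f \right)} = 0$
$v{\left(S,r \right)} = \sqrt{4 + S}$ ($v{\left(S,r \right)} = \sqrt{S + 4} = \sqrt{4 + S}$)
$\left(v{\left(-67,60 \right)} + U{\left(-49 \right)}\right) \left(-290 + n{\left(32,56 \right)}\right) = \left(\sqrt{4 - 67} + 48\right) \left(-290 + 0\right) = \left(\sqrt{-63} + 48\right) \left(-290\right) = \left(3 i \sqrt{7} + 48\right) \left(-290\right) = \left(48 + 3 i \sqrt{7}\right) \left(-290\right) = -13920 - 870 i \sqrt{7}$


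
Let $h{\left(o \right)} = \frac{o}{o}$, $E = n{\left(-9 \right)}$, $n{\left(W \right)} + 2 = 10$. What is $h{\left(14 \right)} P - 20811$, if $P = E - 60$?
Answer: $-20863$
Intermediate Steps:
$n{\left(W \right)} = 8$ ($n{\left(W \right)} = -2 + 10 = 8$)
$E = 8$
$P = -52$ ($P = 8 - 60 = -52$)
$h{\left(o \right)} = 1$
$h{\left(14 \right)} P - 20811 = 1 \left(-52\right) - 20811 = -52 - 20811 = -20863$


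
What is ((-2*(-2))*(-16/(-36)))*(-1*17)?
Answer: -272/9 ≈ -30.222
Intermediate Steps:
((-2*(-2))*(-16/(-36)))*(-1*17) = (4*(-16*(-1/36)))*(-17) = (4*(4/9))*(-17) = (16/9)*(-17) = -272/9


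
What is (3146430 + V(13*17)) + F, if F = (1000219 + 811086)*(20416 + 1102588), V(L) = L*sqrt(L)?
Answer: 2034105906650 + 221*sqrt(221) ≈ 2.0341e+12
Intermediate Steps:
V(L) = L**(3/2)
F = 2034102760220 (F = 1811305*1123004 = 2034102760220)
(3146430 + V(13*17)) + F = (3146430 + (13*17)**(3/2)) + 2034102760220 = (3146430 + 221**(3/2)) + 2034102760220 = (3146430 + 221*sqrt(221)) + 2034102760220 = 2034105906650 + 221*sqrt(221)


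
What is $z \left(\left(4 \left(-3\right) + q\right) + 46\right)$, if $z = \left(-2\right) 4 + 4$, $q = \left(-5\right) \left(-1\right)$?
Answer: $-156$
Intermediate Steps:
$q = 5$
$z = -4$ ($z = -8 + 4 = -4$)
$z \left(\left(4 \left(-3\right) + q\right) + 46\right) = - 4 \left(\left(4 \left(-3\right) + 5\right) + 46\right) = - 4 \left(\left(-12 + 5\right) + 46\right) = - 4 \left(-7 + 46\right) = \left(-4\right) 39 = -156$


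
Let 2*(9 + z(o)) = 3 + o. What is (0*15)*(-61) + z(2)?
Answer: -13/2 ≈ -6.5000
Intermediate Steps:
z(o) = -15/2 + o/2 (z(o) = -9 + (3 + o)/2 = -9 + (3/2 + o/2) = -15/2 + o/2)
(0*15)*(-61) + z(2) = (0*15)*(-61) + (-15/2 + (½)*2) = 0*(-61) + (-15/2 + 1) = 0 - 13/2 = -13/2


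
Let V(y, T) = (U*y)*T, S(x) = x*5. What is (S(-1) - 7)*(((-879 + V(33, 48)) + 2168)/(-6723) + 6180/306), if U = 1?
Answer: -9037556/38097 ≈ -237.22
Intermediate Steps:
S(x) = 5*x
V(y, T) = T*y (V(y, T) = (1*y)*T = y*T = T*y)
(S(-1) - 7)*(((-879 + V(33, 48)) + 2168)/(-6723) + 6180/306) = (5*(-1) - 7)*(((-879 + 48*33) + 2168)/(-6723) + 6180/306) = (-5 - 7)*(((-879 + 1584) + 2168)*(-1/6723) + 6180*(1/306)) = -12*((705 + 2168)*(-1/6723) + 1030/51) = -12*(2873*(-1/6723) + 1030/51) = -12*(-2873/6723 + 1030/51) = -12*2259389/114291 = -9037556/38097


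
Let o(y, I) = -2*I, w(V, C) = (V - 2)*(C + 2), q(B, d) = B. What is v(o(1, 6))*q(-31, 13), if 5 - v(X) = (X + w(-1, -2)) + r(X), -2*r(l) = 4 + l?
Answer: -403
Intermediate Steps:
w(V, C) = (-2 + V)*(2 + C)
r(l) = -2 - l/2 (r(l) = -(4 + l)/2 = -2 - l/2)
v(X) = 7 - X/2 (v(X) = 5 - ((X + (-4 - 2*(-2) + 2*(-1) - 2*(-1))) + (-2 - X/2)) = 5 - ((X + (-4 + 4 - 2 + 2)) + (-2 - X/2)) = 5 - ((X + 0) + (-2 - X/2)) = 5 - (X + (-2 - X/2)) = 5 - (-2 + X/2) = 5 + (2 - X/2) = 7 - X/2)
v(o(1, 6))*q(-31, 13) = (7 - (-1)*6)*(-31) = (7 - ½*(-12))*(-31) = (7 + 6)*(-31) = 13*(-31) = -403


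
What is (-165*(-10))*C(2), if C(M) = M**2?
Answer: 6600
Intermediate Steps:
(-165*(-10))*C(2) = -165*(-10)*2**2 = 1650*4 = 6600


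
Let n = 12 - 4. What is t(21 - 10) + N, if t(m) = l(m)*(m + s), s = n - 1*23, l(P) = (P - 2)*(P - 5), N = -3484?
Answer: -3700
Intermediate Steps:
l(P) = (-5 + P)*(-2 + P) (l(P) = (-2 + P)*(-5 + P) = (-5 + P)*(-2 + P))
n = 8
s = -15 (s = 8 - 1*23 = 8 - 23 = -15)
t(m) = (-15 + m)*(10 + m**2 - 7*m) (t(m) = (10 + m**2 - 7*m)*(m - 15) = (10 + m**2 - 7*m)*(-15 + m) = (-15 + m)*(10 + m**2 - 7*m))
t(21 - 10) + N = (-15 + (21 - 10))*(10 + (21 - 10)**2 - 7*(21 - 10)) - 3484 = (-15 + 11)*(10 + 11**2 - 7*11) - 3484 = -4*(10 + 121 - 77) - 3484 = -4*54 - 3484 = -216 - 3484 = -3700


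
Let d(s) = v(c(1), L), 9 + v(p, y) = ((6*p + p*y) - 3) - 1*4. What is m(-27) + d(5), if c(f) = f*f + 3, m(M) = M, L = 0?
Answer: -19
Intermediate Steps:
c(f) = 3 + f**2 (c(f) = f**2 + 3 = 3 + f**2)
v(p, y) = -16 + 6*p + p*y (v(p, y) = -9 + (((6*p + p*y) - 3) - 1*4) = -9 + ((-3 + 6*p + p*y) - 4) = -9 + (-7 + 6*p + p*y) = -16 + 6*p + p*y)
d(s) = 8 (d(s) = -16 + 6*(3 + 1**2) + (3 + 1**2)*0 = -16 + 6*(3 + 1) + (3 + 1)*0 = -16 + 6*4 + 4*0 = -16 + 24 + 0 = 8)
m(-27) + d(5) = -27 + 8 = -19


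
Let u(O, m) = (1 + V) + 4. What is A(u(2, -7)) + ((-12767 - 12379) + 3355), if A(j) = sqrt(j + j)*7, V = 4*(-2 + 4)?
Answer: -21791 + 7*sqrt(26) ≈ -21755.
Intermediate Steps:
V = 8 (V = 4*2 = 8)
u(O, m) = 13 (u(O, m) = (1 + 8) + 4 = 9 + 4 = 13)
A(j) = 7*sqrt(2)*sqrt(j) (A(j) = sqrt(2*j)*7 = (sqrt(2)*sqrt(j))*7 = 7*sqrt(2)*sqrt(j))
A(u(2, -7)) + ((-12767 - 12379) + 3355) = 7*sqrt(2)*sqrt(13) + ((-12767 - 12379) + 3355) = 7*sqrt(26) + (-25146 + 3355) = 7*sqrt(26) - 21791 = -21791 + 7*sqrt(26)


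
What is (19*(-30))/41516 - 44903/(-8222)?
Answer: 232438301/42668069 ≈ 5.4476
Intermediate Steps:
(19*(-30))/41516 - 44903/(-8222) = -570*1/41516 - 44903*(-1/8222) = -285/20758 + 44903/8222 = 232438301/42668069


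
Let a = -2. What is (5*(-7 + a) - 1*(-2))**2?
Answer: 1849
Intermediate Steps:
(5*(-7 + a) - 1*(-2))**2 = (5*(-7 - 2) - 1*(-2))**2 = (5*(-9) + 2)**2 = (-45 + 2)**2 = (-43)**2 = 1849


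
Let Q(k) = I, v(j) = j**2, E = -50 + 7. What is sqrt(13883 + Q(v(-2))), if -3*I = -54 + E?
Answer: sqrt(125238)/3 ≈ 117.96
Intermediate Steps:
E = -43
I = 97/3 (I = -(-54 - 43)/3 = -1/3*(-97) = 97/3 ≈ 32.333)
Q(k) = 97/3
sqrt(13883 + Q(v(-2))) = sqrt(13883 + 97/3) = sqrt(41746/3) = sqrt(125238)/3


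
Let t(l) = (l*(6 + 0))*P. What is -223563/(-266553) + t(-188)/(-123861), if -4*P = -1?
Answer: 3085100521/3668391237 ≈ 0.84100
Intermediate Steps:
P = ¼ (P = -¼*(-1) = ¼ ≈ 0.25000)
t(l) = 3*l/2 (t(l) = (l*(6 + 0))*(¼) = (l*6)*(¼) = (6*l)*(¼) = 3*l/2)
-223563/(-266553) + t(-188)/(-123861) = -223563/(-266553) + ((3/2)*(-188))/(-123861) = -223563*(-1/266553) - 282*(-1/123861) = 74521/88851 + 94/41287 = 3085100521/3668391237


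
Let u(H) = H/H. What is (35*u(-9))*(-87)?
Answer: -3045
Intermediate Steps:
u(H) = 1
(35*u(-9))*(-87) = (35*1)*(-87) = 35*(-87) = -3045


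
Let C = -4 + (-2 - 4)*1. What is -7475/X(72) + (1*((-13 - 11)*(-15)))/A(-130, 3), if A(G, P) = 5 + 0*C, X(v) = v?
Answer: -2291/72 ≈ -31.819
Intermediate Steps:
C = -10 (C = -4 - 6*1 = -4 - 6 = -10)
A(G, P) = 5 (A(G, P) = 5 + 0*(-10) = 5 + 0 = 5)
-7475/X(72) + (1*((-13 - 11)*(-15)))/A(-130, 3) = -7475/72 + (1*((-13 - 11)*(-15)))/5 = -7475*1/72 + (1*(-24*(-15)))*(⅕) = -7475/72 + (1*360)*(⅕) = -7475/72 + 360*(⅕) = -7475/72 + 72 = -2291/72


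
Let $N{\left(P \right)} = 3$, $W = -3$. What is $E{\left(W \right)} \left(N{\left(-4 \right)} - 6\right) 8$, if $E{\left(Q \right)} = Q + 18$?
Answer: $-360$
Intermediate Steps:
$E{\left(Q \right)} = 18 + Q$
$E{\left(W \right)} \left(N{\left(-4 \right)} - 6\right) 8 = \left(18 - 3\right) \left(3 - 6\right) 8 = 15 \left(\left(-3\right) 8\right) = 15 \left(-24\right) = -360$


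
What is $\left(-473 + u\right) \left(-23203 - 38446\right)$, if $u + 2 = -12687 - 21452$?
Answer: $2133918486$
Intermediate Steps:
$u = -34141$ ($u = -2 - 34139 = -34141$)
$\left(-473 + u\right) \left(-23203 - 38446\right) = \left(-473 - 34141\right) \left(-23203 - 38446\right) = \left(-34614\right) \left(-61649\right) = 2133918486$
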